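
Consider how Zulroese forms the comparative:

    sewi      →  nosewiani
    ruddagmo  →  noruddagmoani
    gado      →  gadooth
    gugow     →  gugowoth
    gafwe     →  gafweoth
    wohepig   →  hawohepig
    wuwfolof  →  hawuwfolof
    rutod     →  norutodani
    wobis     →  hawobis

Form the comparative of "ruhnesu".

noruhnesuani

gado and ruddagmo both end in -o yet inflect differently (gadooth, noruddagmoani), so the final letter is not what conditions the rule; the first letter is.
"ruhnesu" begins with r-. The stems beginning with r- (ruddagmo → noruddagmoani, rutod → norutodani) add no- … -ani around the stem.
So ruhnesu → noruhnesuani.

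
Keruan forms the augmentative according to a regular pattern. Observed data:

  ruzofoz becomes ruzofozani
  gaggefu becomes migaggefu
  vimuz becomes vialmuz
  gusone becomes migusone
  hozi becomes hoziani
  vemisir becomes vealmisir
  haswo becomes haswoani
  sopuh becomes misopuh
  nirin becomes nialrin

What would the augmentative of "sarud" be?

misarud

vimuz and ruzofoz both end in -z yet inflect differently (vialmuz, ruzofozani), so the final letter is not what conditions the rule; the first letter is.
"sarud" begins with s-. The one such stem in the data (sopuh → misopuh) adds the prefix mi-, so the same rule applies.
The other patterns: stems beginning with n- or v- insert -al- after the first vowel; stems beginning with h- or r- add -ani.
So sarud → misarud.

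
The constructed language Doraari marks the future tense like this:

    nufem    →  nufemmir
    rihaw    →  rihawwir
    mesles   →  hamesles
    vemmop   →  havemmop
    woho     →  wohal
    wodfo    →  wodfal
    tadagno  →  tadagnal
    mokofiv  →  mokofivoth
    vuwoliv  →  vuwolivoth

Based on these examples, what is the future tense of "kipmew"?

kipmewwir

nufem and mesles both have last vowel 'e' yet inflect differently (nufemmir, hamesles), so the last vowel is not what conditions the rule; the final letter is.
"kipmew" ends in -w. The one such stem in the data (rihaw → rihawwir) doubles the final consonant and adds -ir (as does nufem), so the same rule applies.
So kipmew → kipmewwir.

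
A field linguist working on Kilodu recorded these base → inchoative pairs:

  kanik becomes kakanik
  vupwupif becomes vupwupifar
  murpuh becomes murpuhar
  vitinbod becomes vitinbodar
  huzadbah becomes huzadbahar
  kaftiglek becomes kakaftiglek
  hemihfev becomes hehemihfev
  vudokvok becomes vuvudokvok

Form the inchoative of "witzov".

vudokvok and vitinbod both have last vowel 'o' yet inflect differently (vuvudokvok, vitinbodar), so the last vowel is not what conditions the rule; the final letter is.
"witzov" ends in -v. The one such stem in the data (hemihfev → hehemihfev) repeats the first consonant+vowel as a prefix (as do kanik, kaftiglek), so the same rule applies.
So witzov → wiwitzov.

wiwitzov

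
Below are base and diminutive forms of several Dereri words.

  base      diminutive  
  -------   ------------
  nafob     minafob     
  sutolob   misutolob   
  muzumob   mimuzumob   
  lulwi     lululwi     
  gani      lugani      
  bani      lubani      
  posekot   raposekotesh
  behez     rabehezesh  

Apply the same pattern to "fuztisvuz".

rafuztisvuzesh

nafob and posekot both have last vowel 'o' yet inflect differently (minafob, raposekotesh), so the last vowel is not what conditions the rule; the final letter is.
"fuztisvuz" ends in -z. The one such stem in the data (behez → rabehezesh) adds ra- … -esh around the stem, so the same rule applies.
The other patterns: stems ending in -b add the prefix mi-; stems ending in -i add the prefix lu-.
So fuztisvuz → rafuztisvuzesh.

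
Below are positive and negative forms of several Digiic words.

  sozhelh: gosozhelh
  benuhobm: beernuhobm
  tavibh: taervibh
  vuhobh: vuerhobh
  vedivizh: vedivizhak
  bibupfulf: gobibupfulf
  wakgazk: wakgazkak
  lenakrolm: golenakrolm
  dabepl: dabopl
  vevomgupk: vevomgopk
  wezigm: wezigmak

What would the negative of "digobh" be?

diergobh

tavibh and sozhelh both end in -h yet inflect differently (taervibh, gosozhelh), so the final letter is not what conditions the rule; the second-to-last letter is.
"digobh" has second-to-last letter 'b'. The stems whose second-to-last letter is 'b' (tavibh → taervibh, benuhobm → beernuhobm, vuhobh → vuerhobh) insert -er- after the first vowel.
The other patterns: stems whose second-to-last letter is 'p' change the last vowel to 'o'; stems whose second-to-last letter is 'l' add the prefix go-; stems whose second-to-last letter is 'g' or 'z' add -ak.
So digobh → diergobh.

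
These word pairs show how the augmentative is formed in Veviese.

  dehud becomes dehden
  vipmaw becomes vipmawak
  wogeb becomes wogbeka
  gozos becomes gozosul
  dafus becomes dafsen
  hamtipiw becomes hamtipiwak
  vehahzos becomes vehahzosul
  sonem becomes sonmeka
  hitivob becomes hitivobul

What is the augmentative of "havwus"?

havwsen

"havwus" has last vowel 'u'. The stems whose last vowel is 'u' (dehud → dehden, dafus → dafsen) delete the last vowel and add -en.
The other patterns: stems whose last vowel is 'o' add -ul; stems whose last vowel is 'a' or 'i' add -ak; stems whose last vowel is 'e' delete the last vowel and add -eka.
So havwus → havwsen.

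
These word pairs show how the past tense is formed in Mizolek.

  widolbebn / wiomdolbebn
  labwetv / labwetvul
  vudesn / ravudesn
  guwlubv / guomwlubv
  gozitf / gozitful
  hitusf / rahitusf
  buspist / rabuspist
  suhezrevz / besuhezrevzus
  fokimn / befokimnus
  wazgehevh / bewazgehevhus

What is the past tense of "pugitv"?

pugitvul

vudesn and widolbebn both end in -n yet inflect differently (ravudesn, wiomdolbebn), so the final letter is not what conditions the rule; the second-to-last letter is.
"pugitv" has second-to-last letter 't'. The stems whose second-to-last letter is 't' (labwetv → labwetvul, gozitf → gozitful) add -ul.
So pugitv → pugitvul.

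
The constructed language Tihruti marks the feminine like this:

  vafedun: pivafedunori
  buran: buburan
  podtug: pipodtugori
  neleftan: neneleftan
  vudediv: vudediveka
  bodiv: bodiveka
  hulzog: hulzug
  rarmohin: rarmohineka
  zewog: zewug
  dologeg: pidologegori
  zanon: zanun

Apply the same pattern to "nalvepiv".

"nalvepiv" has last vowel 'i'. The stems whose last vowel is 'i' (rarmohin → rarmohineka, vudediv → vudediveka, bodiv → bodiveka) add -eka.
The other patterns: stems whose last vowel is 'a' repeat the first consonant+vowel as a prefix; stems whose last vowel is 'o' change the last vowel to 'u'; stems whose last vowel is 'e' or 'u' add pi- … -ori around the stem.
So nalvepiv → nalvepiveka.

nalvepiveka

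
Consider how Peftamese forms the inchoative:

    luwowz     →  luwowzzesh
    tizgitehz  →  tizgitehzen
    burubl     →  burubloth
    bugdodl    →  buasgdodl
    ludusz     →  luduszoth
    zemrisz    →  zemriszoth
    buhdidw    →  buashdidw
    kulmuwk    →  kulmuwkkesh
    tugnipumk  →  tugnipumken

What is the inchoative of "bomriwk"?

bomriwkkesh

tizgitehz and luwowz both end in -z yet inflect differently (tizgitehzen, luwowzzesh), so the final letter is not what conditions the rule; the second-to-last letter is.
"bomriwk" has second-to-last letter 'w'. The stems whose second-to-last letter is 'w' (luwowz → luwowzzesh, kulmuwk → kulmuwkkesh) double the final consonant and add -esh.
The other patterns: stems whose second-to-last letter is 'd' insert -as- after the first vowel; stems whose second-to-last letter is 'h' or 'm' add -en; stems whose second-to-last letter is 'b' or 's' add -oth.
So bomriwk → bomriwkkesh.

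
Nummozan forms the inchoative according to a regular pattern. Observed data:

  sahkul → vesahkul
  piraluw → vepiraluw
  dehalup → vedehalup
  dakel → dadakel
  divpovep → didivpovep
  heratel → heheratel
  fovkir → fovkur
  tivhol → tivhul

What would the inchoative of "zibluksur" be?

vezibluksur

sahkul and dakel both end in -l yet inflect differently (vesahkul, dadakel), so the final letter is not what conditions the rule; the last vowel is.
"zibluksur" has last vowel 'u'. The stems whose last vowel is 'u' (sahkul → vesahkul, piraluw → vepiraluw, dehalup → vedehalup) add the prefix ve-.
The other patterns: stems whose last vowel is 'e' repeat the first consonant+vowel as a prefix; stems whose last vowel is 'i' or 'o' change the last vowel to 'u'.
So zibluksur → vezibluksur.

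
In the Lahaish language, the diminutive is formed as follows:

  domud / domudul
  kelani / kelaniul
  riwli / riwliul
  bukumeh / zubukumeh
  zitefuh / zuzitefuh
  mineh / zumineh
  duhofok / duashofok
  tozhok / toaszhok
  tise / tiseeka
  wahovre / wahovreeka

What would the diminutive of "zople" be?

domud and zitefuh both have last vowel 'u' yet inflect differently (domudul, zuzitefuh), so the last vowel is not what conditions the rule; the final letter is.
"zople" ends in -e. The stems ending in -e (tise → tiseeka, wahovre → wahovreeka) add -eka.
So zople → zopleeka.

zopleeka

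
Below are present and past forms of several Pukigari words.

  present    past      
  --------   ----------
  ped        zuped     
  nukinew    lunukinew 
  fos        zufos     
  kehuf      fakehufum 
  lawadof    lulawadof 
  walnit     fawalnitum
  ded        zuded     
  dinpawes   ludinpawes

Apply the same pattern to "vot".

"vot" has 1 vowel. The stems with 1 vowel (fos → zufos, ped → zuped, ded → zuded) add the prefix zu-.
The other patterns: stems with 2 vowels add fa- … -um around the stem; stems with 3 vowels add the prefix lu-.
So vot → zuvot.

zuvot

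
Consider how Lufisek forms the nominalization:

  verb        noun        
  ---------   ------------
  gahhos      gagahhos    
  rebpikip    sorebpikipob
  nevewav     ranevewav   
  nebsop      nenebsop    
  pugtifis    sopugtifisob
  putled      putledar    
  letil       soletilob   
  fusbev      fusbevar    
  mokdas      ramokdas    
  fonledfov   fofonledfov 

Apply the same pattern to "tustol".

pugtifis and gahhos both end in -s yet inflect differently (sopugtifisob, gagahhos), so the final letter is not what conditions the rule; the last vowel is.
"tustol" has last vowel 'o'. The stems whose last vowel is 'o' (gahhos → gagahhos, fonledfov → fofonledfov, nebsop → nenebsop) repeat the first consonant+vowel as a prefix.
The other patterns: stems whose last vowel is 'i' add so- … -ob around the stem; stems whose last vowel is 'e' add -ar; stems whose last vowel is 'a' add the prefix ra-.
So tustol → tutustol.

tutustol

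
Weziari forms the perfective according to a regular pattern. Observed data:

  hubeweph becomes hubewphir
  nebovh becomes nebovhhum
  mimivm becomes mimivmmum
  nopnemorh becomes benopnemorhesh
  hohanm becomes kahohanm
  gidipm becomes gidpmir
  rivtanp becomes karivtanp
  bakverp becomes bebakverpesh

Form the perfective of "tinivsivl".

tinivsivllum

mimivm and hohanm both end in -m yet inflect differently (mimivmmum, kahohanm), so the final letter is not what conditions the rule; the second-to-last letter is.
"tinivsivl" has second-to-last letter 'v'. The stems whose second-to-last letter is 'v' (nebovh → nebovhhum, mimivm → mimivmmum) double the final consonant and add -um.
The other patterns: stems whose second-to-last letter is 'n' add the prefix ka-; stems whose second-to-last letter is 'p' delete the last vowel and add -ir; stems whose second-to-last letter is 'r' add be- … -esh around the stem.
So tinivsivl → tinivsivllum.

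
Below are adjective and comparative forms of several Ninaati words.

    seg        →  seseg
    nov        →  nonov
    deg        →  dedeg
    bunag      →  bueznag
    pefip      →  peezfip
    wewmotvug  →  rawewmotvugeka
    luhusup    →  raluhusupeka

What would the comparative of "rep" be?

rerep

seg and bunag both end in -g yet inflect differently (seseg, bueznag), so the final letter is not what conditions the rule; the number of vowels is.
"rep" has 1 vowel. The stems with 1 vowel (seg → seseg, nov → nonov, deg → dedeg) repeat the first consonant+vowel as a prefix.
So rep → rerep.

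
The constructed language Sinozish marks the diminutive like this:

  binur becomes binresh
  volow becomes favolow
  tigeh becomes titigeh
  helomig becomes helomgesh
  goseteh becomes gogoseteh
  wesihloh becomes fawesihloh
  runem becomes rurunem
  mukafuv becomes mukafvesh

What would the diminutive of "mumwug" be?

mumwgesh

"mumwug" has last vowel 'u'. The stems whose last vowel is 'u' (binur → binresh, mukafuv → mukafvesh) delete the last vowel and add -esh.
So mumwug → mumwgesh.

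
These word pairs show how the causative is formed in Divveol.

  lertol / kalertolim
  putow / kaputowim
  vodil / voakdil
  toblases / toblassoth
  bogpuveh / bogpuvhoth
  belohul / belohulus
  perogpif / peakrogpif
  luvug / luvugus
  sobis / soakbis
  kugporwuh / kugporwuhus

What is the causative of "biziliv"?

biakziliv

vodil and belohul both end in -l yet inflect differently (voakdil, belohulus), so the final letter is not what conditions the rule; the last vowel is.
"biziliv" has last vowel 'i'. The stems whose last vowel is 'i' (vodil → voakdil, sobis → soakbis, perogpif → peakrogpif) insert -ak- after the first vowel.
So biziliv → biakziliv.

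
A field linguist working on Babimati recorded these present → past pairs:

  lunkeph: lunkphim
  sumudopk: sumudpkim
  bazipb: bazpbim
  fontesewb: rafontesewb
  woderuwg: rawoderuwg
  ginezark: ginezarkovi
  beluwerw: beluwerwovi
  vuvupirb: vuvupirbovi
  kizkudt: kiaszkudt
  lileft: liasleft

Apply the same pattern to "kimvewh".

bazipb and fontesewb both end in -b yet inflect differently (bazpbim, rafontesewb), so the final letter is not what conditions the rule; the second-to-last letter is.
"kimvewh" has second-to-last letter 'w'. The stems whose second-to-last letter is 'w' (fontesewb → rafontesewb, woderuwg → rawoderuwg) add the prefix ra-.
So kimvewh → rakimvewh.

rakimvewh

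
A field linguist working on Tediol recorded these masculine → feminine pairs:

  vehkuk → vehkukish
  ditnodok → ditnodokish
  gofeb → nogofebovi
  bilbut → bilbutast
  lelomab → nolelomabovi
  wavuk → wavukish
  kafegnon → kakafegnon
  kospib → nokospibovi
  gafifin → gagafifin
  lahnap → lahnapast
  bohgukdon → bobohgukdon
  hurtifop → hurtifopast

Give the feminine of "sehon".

sesehon

kospib and gafifin both have last vowel 'i' yet inflect differently (nokospibovi, gagafifin), so the last vowel is not what conditions the rule; the final letter is.
"sehon" ends in -n. The stems ending in -n (bohgukdon → bobohgukdon, gafifin → gagafifin, kafegnon → kakafegnon) repeat the first consonant+vowel as a prefix.
The other patterns: stems ending in -b add no- … -ovi around the stem; stems ending in -k add -ish; stems ending in -p or -t add -ast.
So sehon → sesehon.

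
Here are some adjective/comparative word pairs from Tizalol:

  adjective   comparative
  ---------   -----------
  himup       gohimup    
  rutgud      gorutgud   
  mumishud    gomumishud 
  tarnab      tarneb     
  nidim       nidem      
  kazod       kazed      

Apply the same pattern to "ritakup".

rutgud and kazod both end in -d yet inflect differently (gorutgud, kazed), so the final letter is not what conditions the rule; the last vowel is.
"ritakup" has last vowel 'u'. The stems whose last vowel is 'u' (himup → gohimup, rutgud → gorutgud, mumishud → gomumishud) add the prefix go-.
So ritakup → goritakup.

goritakup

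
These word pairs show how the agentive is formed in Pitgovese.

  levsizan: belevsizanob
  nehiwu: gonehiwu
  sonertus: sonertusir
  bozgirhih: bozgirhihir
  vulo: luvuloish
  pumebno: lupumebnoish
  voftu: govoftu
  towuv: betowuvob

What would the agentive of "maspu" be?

"maspu" ends in -u. The stems ending in -u (nehiwu → gonehiwu, voftu → govoftu) add the prefix go-.
So maspu → gomaspu.

gomaspu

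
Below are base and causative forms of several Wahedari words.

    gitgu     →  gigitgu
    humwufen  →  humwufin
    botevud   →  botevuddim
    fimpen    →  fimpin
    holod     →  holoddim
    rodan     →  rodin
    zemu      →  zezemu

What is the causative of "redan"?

zemu and botevud both have last vowel 'u' yet inflect differently (zezemu, botevuddim), so the last vowel is not what conditions the rule; the final letter is.
"redan" ends in -n. The stems ending in -n (humwufen → humwufin, fimpen → fimpin, rodan → rodin) change the last vowel to 'i'.
So redan → redin.

redin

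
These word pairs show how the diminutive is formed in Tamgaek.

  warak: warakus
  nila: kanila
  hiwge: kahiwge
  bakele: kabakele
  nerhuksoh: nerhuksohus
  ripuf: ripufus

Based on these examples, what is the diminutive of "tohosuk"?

"tohosuk" ends in a consonant. The stems ending in a consonant (ripuf → ripufus, warak → warakus, nerhuksoh → nerhuksohus) add -us.
The other pattern: stems ending in a vowel add the prefix ka-.
So tohosuk → tohosukus.

tohosukus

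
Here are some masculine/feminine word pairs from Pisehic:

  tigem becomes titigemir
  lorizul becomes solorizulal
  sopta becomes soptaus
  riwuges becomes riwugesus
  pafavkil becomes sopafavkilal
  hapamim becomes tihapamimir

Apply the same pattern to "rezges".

rezgesus

"rezges" ends in -s. The one such stem in the data (riwuges → riwugesus) adds -us, so the same rule applies.
The other patterns: stems ending in -m add ti- … -ir around the stem; stems ending in -l add so- … -al around the stem.
So rezges → rezgesus.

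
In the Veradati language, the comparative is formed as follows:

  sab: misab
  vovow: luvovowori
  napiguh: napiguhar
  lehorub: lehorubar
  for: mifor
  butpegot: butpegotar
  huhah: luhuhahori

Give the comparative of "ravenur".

"ravenur" has 3 vowels. The stems with 3 vowels (lehorub → lehorubar, napiguh → napiguhar, butpegot → butpegotar) add -ar.
So ravenur → ravenurar.

ravenurar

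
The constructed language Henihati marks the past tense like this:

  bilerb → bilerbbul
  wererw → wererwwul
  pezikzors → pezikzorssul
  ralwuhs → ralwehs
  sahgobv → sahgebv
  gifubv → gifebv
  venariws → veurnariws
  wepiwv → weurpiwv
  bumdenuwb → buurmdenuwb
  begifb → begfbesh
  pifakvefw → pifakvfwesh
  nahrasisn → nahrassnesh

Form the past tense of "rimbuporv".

rimbuporvvul

pezikzors and ralwuhs both end in -s yet inflect differently (pezikzorssul, ralwehs), so the final letter is not what conditions the rule; the second-to-last letter is.
"rimbuporv" has second-to-last letter 'r'. The stems whose second-to-last letter is 'r' (bilerb → bilerbbul, wererw → wererwwul, pezikzors → pezikzorssul) double the final consonant and add -ul.
The other patterns: stems whose second-to-last letter is 'b' or 'h' change the last vowel to 'e'; stems whose second-to-last letter is 'w' insert -ur- after the first vowel; stems whose second-to-last letter is 'f' or 's' delete the last vowel and add -esh.
So rimbuporv → rimbuporvvul.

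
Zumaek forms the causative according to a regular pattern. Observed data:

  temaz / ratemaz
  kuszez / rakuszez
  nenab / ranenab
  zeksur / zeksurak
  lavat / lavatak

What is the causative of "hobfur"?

hobfurak

"hobfur" ends in -r. The one such stem in the data (zeksur → zeksurak) adds -ak, so the same rule applies.
The other pattern: stems ending in -b or -z add the prefix ra-.
So hobfur → hobfurak.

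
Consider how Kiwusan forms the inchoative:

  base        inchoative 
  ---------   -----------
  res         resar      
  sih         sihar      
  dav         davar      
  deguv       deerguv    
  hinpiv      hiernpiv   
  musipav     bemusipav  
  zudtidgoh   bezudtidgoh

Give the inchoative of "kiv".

kivar

"kiv" has 1 vowel. The stems with 1 vowel (res → resar, sih → sihar, dav → davar) add -ar.
So kiv → kivar.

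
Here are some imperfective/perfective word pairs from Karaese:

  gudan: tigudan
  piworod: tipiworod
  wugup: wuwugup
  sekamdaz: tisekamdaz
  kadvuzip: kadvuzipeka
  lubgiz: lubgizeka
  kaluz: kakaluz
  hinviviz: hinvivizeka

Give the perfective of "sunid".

sunideka

sekamdaz and kaluz both end in -z yet inflect differently (tisekamdaz, kakaluz), so the final letter is not what conditions the rule; the last vowel is.
"sunid" has last vowel 'i'. The stems whose last vowel is 'i' (lubgiz → lubgizeka, hinviviz → hinvivizeka, kadvuzip → kadvuzipeka) add -eka.
The other patterns: stems whose last vowel is 'a' or 'o' add the prefix ti-; stems whose last vowel is 'u' repeat the first consonant+vowel as a prefix.
So sunid → sunideka.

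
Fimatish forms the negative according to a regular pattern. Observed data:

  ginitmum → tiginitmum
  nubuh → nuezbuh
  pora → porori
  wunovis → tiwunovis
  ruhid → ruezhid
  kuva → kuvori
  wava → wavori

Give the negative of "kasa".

ginitmum and nubuh both have last vowel 'u' yet inflect differently (tiginitmum, nuezbuh), so the last vowel is not what conditions the rule; the final letter is.
"kasa" ends in -a. The stems ending in -a (wava → wavori, pora → porori, kuva → kuvori) drop the final letter and add -ori.
The other patterns: stems ending in -m or -s add the prefix ti-; stems ending in -d or -h insert -ez- after the first vowel.
So kasa → kasori.

kasori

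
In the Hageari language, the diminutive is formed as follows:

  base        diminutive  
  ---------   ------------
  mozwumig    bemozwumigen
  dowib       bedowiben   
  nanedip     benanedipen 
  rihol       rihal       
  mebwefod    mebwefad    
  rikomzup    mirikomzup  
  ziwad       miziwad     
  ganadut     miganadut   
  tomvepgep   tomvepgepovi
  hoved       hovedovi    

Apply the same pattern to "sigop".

sigap

nanedip and rikomzup both end in -p yet inflect differently (benanedipen, mirikomzup), so the final letter is not what conditions the rule; the last vowel is.
"sigop" has last vowel 'o'. The stems whose last vowel is 'o' (rihol → rihal, mebwefod → mebwefad) change the last vowel to 'a'.
So sigop → sigap.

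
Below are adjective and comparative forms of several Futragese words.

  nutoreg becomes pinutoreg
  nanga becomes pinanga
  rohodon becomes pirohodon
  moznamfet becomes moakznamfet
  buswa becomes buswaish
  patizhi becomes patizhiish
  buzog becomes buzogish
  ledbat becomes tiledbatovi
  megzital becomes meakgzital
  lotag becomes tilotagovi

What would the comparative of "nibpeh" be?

pinibpeh

"nibpeh" begins with n-. The stems beginning with n- (nutoreg → pinutoreg, nanga → pinanga) add the prefix pi-.
So nibpeh → pinibpeh.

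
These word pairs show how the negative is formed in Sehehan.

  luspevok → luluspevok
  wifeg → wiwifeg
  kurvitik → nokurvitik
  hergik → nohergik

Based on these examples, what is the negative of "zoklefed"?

"zoklefed" has last vowel 'e'. The one such stem in the data (wifeg → wiwifeg) repeats the first consonant+vowel as a prefix (as does luspevok), so the same rule applies.
So zoklefed → zozoklefed.

zozoklefed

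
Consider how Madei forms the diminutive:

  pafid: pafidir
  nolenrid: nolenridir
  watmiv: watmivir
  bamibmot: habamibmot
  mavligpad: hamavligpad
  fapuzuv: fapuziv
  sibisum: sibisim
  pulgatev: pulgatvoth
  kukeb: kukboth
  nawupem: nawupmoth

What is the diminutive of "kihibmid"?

pafid and mavligpad both end in -d yet inflect differently (pafidir, hamavligpad), so the final letter is not what conditions the rule; the last vowel is.
"kihibmid" has last vowel 'i'. The stems whose last vowel is 'i' (pafid → pafidir, nolenrid → nolenridir, watmiv → watmivir) add -ir.
So kihibmid → kihibmidir.

kihibmidir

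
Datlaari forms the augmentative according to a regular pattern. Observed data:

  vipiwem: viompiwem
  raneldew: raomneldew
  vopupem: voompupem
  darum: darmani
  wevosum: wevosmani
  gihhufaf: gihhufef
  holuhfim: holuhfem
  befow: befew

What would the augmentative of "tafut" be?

vipiwem and darum both end in -m yet inflect differently (viompiwem, darmani), so the final letter is not what conditions the rule; the last vowel is.
"tafut" has last vowel 'u'. The stems whose last vowel is 'u' (darum → darmani, wevosum → wevosmani) delete the last vowel and add -ani.
So tafut → taftani.

taftani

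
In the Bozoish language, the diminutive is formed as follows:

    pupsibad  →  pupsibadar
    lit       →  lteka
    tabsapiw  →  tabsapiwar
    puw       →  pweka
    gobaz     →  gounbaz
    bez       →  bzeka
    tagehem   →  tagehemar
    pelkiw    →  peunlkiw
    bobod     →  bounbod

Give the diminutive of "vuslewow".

"vuslewow" has 3 vowels. The stems with 3 vowels (pupsibad → pupsibadar, tabsapiw → tabsapiwar, tagehem → tagehemar) add -ar.
So vuslewow → vuslewowar.

vuslewowar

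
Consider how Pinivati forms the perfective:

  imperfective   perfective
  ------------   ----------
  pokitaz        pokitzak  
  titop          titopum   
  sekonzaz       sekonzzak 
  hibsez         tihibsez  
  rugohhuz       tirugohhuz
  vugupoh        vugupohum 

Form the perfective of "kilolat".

kiloltak

pokitaz and rugohhuz both end in -z yet inflect differently (pokitzak, tirugohhuz), so the final letter is not what conditions the rule; the last vowel is.
"kilolat" has last vowel 'a'. The stems whose last vowel is 'a' (pokitaz → pokitzak, sekonzaz → sekonzzak) delete the last vowel and add -ak.
The other patterns: stems whose last vowel is 'o' add -um; stems whose last vowel is 'e' or 'u' add the prefix ti-.
So kilolat → kiloltak.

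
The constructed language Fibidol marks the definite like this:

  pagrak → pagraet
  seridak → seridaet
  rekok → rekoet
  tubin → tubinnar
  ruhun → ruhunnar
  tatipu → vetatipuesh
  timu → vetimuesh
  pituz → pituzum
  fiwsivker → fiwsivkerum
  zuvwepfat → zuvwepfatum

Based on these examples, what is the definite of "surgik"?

ruhun and tatipu both have last vowel 'u' yet inflect differently (ruhunnar, vetatipuesh), so the last vowel is not what conditions the rule; the final letter is.
"surgik" ends in -k. The stems ending in -k (pagrak → pagraet, seridak → seridaet, rekok → rekoet) drop the final letter and add -et.
So surgik → surgiet.

surgiet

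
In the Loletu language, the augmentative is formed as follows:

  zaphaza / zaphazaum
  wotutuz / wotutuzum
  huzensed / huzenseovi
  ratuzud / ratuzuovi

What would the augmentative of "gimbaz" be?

gimbazum

"gimbaz" ends in -z. The one such stem in the data (wotutuz → wotutuzum) adds -um, so the same rule applies.
So gimbaz → gimbazum.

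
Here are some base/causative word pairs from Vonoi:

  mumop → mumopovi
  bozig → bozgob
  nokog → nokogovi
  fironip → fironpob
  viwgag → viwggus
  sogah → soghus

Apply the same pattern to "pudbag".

pudbgus

nokog and viwgag both end in -g yet inflect differently (nokogovi, viwggus), so the final letter is not what conditions the rule; the last vowel is.
"pudbag" has last vowel 'a'. The stems whose last vowel is 'a' (sogah → soghus, viwgag → viwggus) delete the last vowel and add -us.
The other patterns: stems whose last vowel is 'o' add -ovi; stems whose last vowel is 'i' delete the last vowel and add -ob.
So pudbag → pudbgus.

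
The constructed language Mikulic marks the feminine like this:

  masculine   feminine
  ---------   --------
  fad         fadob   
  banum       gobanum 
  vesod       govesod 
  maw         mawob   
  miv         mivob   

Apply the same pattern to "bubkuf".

gobubkuf

vesod and fad both end in -d yet inflect differently (govesod, fadob), so the final letter is not what conditions the rule; the number of vowels is.
"bubkuf" has 2 vowels. The stems with 2 vowels (vesod → govesod, banum → gobanum) add the prefix go-.
The other pattern: stems with 1 vowel add -ob.
So bubkuf → gobubkuf.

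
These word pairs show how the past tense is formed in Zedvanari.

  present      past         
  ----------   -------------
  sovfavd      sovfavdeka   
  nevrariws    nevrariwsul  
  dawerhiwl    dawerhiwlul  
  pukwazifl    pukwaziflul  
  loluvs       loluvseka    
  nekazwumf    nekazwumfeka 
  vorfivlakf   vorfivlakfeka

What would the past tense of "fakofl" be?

fakoflul

nevrariws and loluvs both end in -s yet inflect differently (nevrariwsul, loluvseka), so the final letter is not what conditions the rule; the second-to-last letter is.
"fakofl" has second-to-last letter 'f'. The one such stem in the data (pukwazifl → pukwaziflul) adds -ul, so the same rule applies.
So fakofl → fakoflul.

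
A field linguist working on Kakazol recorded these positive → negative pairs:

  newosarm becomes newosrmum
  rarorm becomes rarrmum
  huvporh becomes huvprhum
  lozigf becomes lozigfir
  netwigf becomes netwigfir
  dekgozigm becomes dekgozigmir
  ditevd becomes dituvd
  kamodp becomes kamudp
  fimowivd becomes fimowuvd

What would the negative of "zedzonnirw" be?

zedzonnrwum

"zedzonnirw" has second-to-last letter 'r'. The stems whose second-to-last letter is 'r' (newosarm → newosrmum, rarorm → rarrmum, huvporh → huvprhum) delete the last vowel and add -um.
The other patterns: stems whose second-to-last letter is 'g' add -ir; stems whose second-to-last letter is 'd' or 'v' change the last vowel to 'u'.
So zedzonnirw → zedzonnrwum.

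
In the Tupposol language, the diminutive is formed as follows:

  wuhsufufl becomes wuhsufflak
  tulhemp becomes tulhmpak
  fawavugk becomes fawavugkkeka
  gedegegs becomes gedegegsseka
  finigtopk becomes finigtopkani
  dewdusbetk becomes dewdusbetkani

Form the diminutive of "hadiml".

"hadiml" has second-to-last letter 'm'. The one such stem in the data (tulhemp → tulhmpak) deletes the last vowel and adds -ak (as does wuhsufufl), so the same rule applies.
The other patterns: stems whose second-to-last letter is 'g' double the final consonant and add -eka; stems whose second-to-last letter is 'p' or 't' add -ani.
So hadiml → hadmlak.

hadmlak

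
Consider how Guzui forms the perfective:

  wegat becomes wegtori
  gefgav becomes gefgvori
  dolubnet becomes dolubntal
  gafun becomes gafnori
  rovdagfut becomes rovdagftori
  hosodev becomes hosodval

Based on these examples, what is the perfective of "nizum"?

dolubnet and wegat both end in -t yet inflect differently (dolubntal, wegtori), so the final letter is not what conditions the rule; the last vowel is.
"nizum" has last vowel 'u'. The stems whose last vowel is 'u' (gafun → gafnori, rovdagfut → rovdagftori) delete the last vowel and add -ori.
So nizum → nizmori.

nizmori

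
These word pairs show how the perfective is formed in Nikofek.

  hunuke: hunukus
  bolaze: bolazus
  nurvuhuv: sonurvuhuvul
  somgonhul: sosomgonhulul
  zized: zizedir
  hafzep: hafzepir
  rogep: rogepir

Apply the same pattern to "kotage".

kotagus

"kotage" ends in -e. The stems ending in -e (hunuke → hunukus, bolaze → bolazus) drop the final letter and add -us.
The other patterns: stems ending in -l or -v add so- … -ul around the stem; stems ending in -d or -p add -ir.
So kotage → kotagus.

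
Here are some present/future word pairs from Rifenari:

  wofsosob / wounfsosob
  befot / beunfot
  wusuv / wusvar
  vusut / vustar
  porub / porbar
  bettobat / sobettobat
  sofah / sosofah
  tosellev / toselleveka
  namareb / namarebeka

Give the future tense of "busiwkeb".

busiwkebeka

befot and vusut both end in -t yet inflect differently (beunfot, vustar), so the final letter is not what conditions the rule; the last vowel is.
"busiwkeb" has last vowel 'e'. The stems whose last vowel is 'e' (tosellev → toselleveka, namareb → namarebeka) add -eka.
The other patterns: stems whose last vowel is 'o' insert -un- after the first vowel; stems whose last vowel is 'u' delete the last vowel and add -ar; stems whose last vowel is 'a' add the prefix so-.
So busiwkeb → busiwkebeka.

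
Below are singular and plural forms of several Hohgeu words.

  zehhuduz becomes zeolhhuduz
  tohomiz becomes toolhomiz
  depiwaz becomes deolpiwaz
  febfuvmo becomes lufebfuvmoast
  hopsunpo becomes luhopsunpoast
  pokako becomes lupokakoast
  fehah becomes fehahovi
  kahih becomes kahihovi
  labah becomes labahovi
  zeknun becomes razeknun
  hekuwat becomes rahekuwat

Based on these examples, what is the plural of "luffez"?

luolffez

"luffez" ends in -z. The stems ending in -z (zehhuduz → zeolhhuduz, tohomiz → toolhomiz, depiwaz → deolpiwaz) insert -ol- after the first vowel.
The other patterns: stems ending in -o add lu- … -ast around the stem; stems ending in -h add -ovi; stems ending in -n or -t add the prefix ra-.
So luffez → luolffez.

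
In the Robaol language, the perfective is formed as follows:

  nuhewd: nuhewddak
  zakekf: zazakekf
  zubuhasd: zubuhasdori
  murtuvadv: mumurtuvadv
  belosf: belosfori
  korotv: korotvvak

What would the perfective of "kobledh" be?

"kobledh" has second-to-last letter 'd'. The one such stem in the data (murtuvadv → mumurtuvadv) repeats the first consonant+vowel as a prefix (as does zakekf), so the same rule applies.
So kobledh → kokobledh.

kokobledh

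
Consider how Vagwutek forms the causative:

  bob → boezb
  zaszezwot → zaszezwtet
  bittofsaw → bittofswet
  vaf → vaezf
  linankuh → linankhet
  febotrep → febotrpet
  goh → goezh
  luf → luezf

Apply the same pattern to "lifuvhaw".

lifuvhwet

goh and linankuh both end in -h yet inflect differently (goezh, linankhet), so the final letter is not what conditions the rule; the number of vowels is.
"lifuvhaw" has 3 vowels. The stems with 3 vowels (linankuh → linankhet, febotrep → febotrpet, bittofsaw → bittofswet) delete the last vowel and add -et.
So lifuvhaw → lifuvhwet.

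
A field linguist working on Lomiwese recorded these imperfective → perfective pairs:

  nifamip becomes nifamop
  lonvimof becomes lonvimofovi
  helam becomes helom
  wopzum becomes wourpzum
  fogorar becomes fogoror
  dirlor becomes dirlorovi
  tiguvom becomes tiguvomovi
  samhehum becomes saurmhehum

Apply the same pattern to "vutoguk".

vuurtoguk

tiguvom and samhehum both end in -m yet inflect differently (tiguvomovi, saurmhehum), so the final letter is not what conditions the rule; the last vowel is.
"vutoguk" has last vowel 'u'. The stems whose last vowel is 'u' (samhehum → saurmhehum, wopzum → wourpzum) insert -ur- after the first vowel.
So vutoguk → vuurtoguk.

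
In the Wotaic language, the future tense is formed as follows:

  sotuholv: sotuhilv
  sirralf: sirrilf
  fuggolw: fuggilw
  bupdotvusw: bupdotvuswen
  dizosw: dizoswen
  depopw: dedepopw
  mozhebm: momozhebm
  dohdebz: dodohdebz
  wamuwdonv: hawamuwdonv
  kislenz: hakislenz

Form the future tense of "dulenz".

"dulenz" has second-to-last letter 'n'. The stems whose second-to-last letter is 'n' (wamuwdonv → hawamuwdonv, kislenz → hakislenz) add the prefix ha-.
The other patterns: stems whose second-to-last letter is 'l' change the last vowel to 'i'; stems whose second-to-last letter is 's' add -en; stems whose second-to-last letter is 'b' or 'p' repeat the first consonant+vowel as a prefix.
So dulenz → hadulenz.

hadulenz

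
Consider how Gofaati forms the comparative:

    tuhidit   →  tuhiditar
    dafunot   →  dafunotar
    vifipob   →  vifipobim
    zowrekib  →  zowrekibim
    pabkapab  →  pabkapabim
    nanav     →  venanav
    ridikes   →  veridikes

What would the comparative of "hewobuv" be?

vehewobuv

dafunot and vifipob both have last vowel 'o' yet inflect differently (dafunotar, vifipobim), so the last vowel is not what conditions the rule; the final letter is.
"hewobuv" ends in -v. The one such stem in the data (nanav → venanav) adds the prefix ve-, so the same rule applies.
So hewobuv → vehewobuv.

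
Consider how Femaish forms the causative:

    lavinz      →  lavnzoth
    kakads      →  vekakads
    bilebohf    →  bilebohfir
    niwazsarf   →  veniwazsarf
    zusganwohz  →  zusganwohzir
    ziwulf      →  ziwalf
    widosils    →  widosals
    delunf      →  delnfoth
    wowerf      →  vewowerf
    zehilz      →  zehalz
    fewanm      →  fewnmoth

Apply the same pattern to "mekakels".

delunf and ziwulf both end in -f yet inflect differently (delnfoth, ziwalf), so the final letter is not what conditions the rule; the second-to-last letter is.
"mekakels" has second-to-last letter 'l'. The stems whose second-to-last letter is 'l' (widosils → widosals, ziwulf → ziwalf, zehilz → zehalz) change the last vowel to 'a'.
The other patterns: stems whose second-to-last letter is 'n' delete the last vowel and add -oth; stems whose second-to-last letter is 'h' add -ir; stems whose second-to-last letter is 'd' or 'r' add the prefix ve-.
So mekakels → mekakals.

mekakals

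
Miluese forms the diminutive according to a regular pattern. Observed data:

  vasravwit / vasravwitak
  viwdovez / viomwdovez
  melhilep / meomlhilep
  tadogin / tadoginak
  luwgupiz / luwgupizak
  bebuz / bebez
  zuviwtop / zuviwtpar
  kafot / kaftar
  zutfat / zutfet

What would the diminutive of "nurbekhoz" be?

nurbekhzar

"nurbekhoz" has last vowel 'o'. The stems whose last vowel is 'o' (zuviwtop → zuviwtpar, kafot → kaftar) delete the last vowel and add -ar.
So nurbekhoz → nurbekhzar.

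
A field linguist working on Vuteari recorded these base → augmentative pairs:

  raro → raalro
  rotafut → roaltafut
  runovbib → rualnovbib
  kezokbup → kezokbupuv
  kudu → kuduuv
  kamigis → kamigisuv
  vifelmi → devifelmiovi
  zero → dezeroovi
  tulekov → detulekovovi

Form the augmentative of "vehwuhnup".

devehwuhnupovi

raro and zero both end in -o yet inflect differently (raalro, dezeroovi), so the final letter is not what conditions the rule; the first letter is.
"vehwuhnup" begins with v-. The one such stem in the data (vifelmi → devifelmiovi) adds de- … -ovi around the stem, so the same rule applies.
So vehwuhnup → devehwuhnupovi.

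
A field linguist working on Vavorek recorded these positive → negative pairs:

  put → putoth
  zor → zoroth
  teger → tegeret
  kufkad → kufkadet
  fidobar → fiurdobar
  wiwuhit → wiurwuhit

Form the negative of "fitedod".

fiurtedod

"fitedod" has 3 vowels. The stems with 3 vowels (fidobar → fiurdobar, wiwuhit → wiurwuhit) insert -ur- after the first vowel.
The other patterns: stems with 1 vowel add -oth; stems with 2 vowels add -et.
So fitedod → fiurtedod.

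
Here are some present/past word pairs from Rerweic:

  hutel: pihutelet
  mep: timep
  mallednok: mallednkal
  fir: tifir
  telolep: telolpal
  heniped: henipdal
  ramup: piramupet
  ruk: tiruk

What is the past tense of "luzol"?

"luzol" has 2 vowels. The stems with 2 vowels (hutel → pihutelet, ramup → piramupet) add pi- … -et around the stem.
So luzol → piluzolet.

piluzolet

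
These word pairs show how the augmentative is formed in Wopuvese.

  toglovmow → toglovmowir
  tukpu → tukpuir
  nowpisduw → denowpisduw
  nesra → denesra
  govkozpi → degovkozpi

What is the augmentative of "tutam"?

"tutam" begins with t-. The stems beginning with t- (toglovmow → toglovmowir, tukpu → tukpuir) add -ir.
The other pattern: stems beginning with g- or n- add the prefix de-.
So tutam → tutamir.

tutamir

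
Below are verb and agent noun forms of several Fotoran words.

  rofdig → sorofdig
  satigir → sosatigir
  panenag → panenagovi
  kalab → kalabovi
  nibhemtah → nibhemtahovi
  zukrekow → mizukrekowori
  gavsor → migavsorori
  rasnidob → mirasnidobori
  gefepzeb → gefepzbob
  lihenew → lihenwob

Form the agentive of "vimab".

rofdig and panenag both end in -g yet inflect differently (sorofdig, panenagovi), so the final letter is not what conditions the rule; the last vowel is.
"vimab" has last vowel 'a'. The stems whose last vowel is 'a' (panenag → panenagovi, kalab → kalabovi, nibhemtah → nibhemtahovi) add -ovi.
So vimab → vimabovi.

vimabovi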